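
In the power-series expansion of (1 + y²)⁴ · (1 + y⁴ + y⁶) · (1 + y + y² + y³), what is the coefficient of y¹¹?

(1 + y²)⁴ has coefficients 1,0,4,0,6,0,4,0,1 for degrees 0…8.
(1 + y⁴ + y⁶) has coefficients 1,0,0,0,1,0,1,0,0,0,0,0 for degrees 0…11.
Finally multiplying by (1 + y + y² + y³), the product of all factors after the first has coefficients 1,1,1,1,1,1,2,2,1,1,0,0 for degrees 0…11.
[y¹¹] = 1·0 + 4·1 + 6·2 + 4·1 + 1·1 = 21.

21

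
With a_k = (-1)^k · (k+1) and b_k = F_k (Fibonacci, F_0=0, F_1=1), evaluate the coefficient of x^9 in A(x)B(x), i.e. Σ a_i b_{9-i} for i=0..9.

21

Write out a_i and b_{9-i} for i = 0,…,9 and sum the products.
Σ = 1·34 − 2·21 + 3·13 − 4·8 + 5·5 − 6·3 + 7·2 − 8·1 + 9·1 − 10·0 = 21.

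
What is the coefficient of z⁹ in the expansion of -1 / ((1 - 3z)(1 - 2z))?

-58025

The denominator gives the recurrence a_n = 5a_(n−1) − 6a_(n−2) for n ≥ 2; the numerator fixes a_0 = -1, a_1 = -5.
Iterating: -1, -5, -19, -65, -211, -665, -2059, -6305, -19171, -58025, so a_9 = -58025.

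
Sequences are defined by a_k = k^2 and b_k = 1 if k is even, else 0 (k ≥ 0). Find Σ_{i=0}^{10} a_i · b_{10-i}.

The convolution is the t^10 coefficient of A(t)B(t).
Σ = 0·1 + 1·0 + 4·1 + 9·0 + 16·1 + 25·0 + 36·1 + 49·0 + 64·1 + 81·0 + 100·1 = 220.

220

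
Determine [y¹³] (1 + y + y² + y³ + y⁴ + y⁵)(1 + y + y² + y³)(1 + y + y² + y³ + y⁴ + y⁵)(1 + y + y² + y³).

(1 + y + y² + y³ + y⁴ + y⁵) has coefficients 1,1,1,1,1,1 for degrees 0…5.
(1 + y + y² + y³) has coefficients 1,1,1,1,0,0,0,0,0,0,0,0,0,0 for degrees 0…13.
Multiplying by (1 + y + y² + y³ + y⁴ + y⁵) gives running coefficients 1,2,3,4,4,4,3,2,1,0,0,0,0,0 for degrees 0…13.
Finally multiplying by (1 + y + y² + y³), the product of all factors after the first has coefficients 1,3,6,10,13,15,15,13,10,6,3,1,0,0 for degrees 0…13.
[y¹³] = 1·0 + 1·0 + 1·1 + 1·3 + 1·6 + 1·10 = 20.

20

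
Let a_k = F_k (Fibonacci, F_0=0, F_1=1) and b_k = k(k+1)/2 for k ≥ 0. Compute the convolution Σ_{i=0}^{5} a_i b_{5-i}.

The convolution is the x^5 coefficient of A(x)B(x).
Σ = 0·15 + 1·10 + 1·6 + 2·3 + 3·1 + 5·0 = 25.

25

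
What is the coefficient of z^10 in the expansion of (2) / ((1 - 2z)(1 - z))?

4094

Partial fractions give a closed form: a_n = (4)·2^n + (-2)·1^n.
At n = 10: a_10 = 4094.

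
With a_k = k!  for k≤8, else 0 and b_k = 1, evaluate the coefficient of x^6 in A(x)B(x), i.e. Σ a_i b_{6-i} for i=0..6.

The convolution is the t^6 coefficient of A(t)B(t).
Σ = 1·1 + 1·1 + 2·1 + 6·1 + 24·1 + 120·1 + 720·1 = 874.

874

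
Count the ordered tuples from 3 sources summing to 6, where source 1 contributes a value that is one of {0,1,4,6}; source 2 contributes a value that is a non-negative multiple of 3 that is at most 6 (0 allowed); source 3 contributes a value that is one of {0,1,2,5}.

The generating function for the choices is (1 + q + q^4 + q^6)·(1 + q^3 + q^6)·(1 + q + q^2 + q^5); the count is [q^6].
(1 + q + q^4 + q^6) has coefficients 1,1,0,0,1,0,1 for degrees 0…6.
(1 + q^3 + q^6) has coefficients 1,0,0,1,0,0,1 for degrees 0…6.
Finally multiplying by (1 + q + q^2 + q^5), the product of all factors after the first has coefficients 1,1,1,1,1,2,1 for degrees 0…6.
[q^6] = 1·1 + 1·2 + 1·1 + 1·1 = 5.

5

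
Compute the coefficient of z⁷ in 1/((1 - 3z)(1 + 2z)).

1261

Partial fractions give a closed form: a_n = (3/5)·3^n + (2/5)·(-2)^n.
At n = 7: a_7 = 1261.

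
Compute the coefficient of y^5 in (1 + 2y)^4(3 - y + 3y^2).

80

(1 + 2y)^4 has coefficients 1,8,24,32,16 for degrees 0…4.
(3 - y + 3y^2) has coefficients 3,-1,3,0,0,0 for degrees 0…5.
[y^5] = 1·0 + 8·0 + 24·0 + 32·3 + 16·(-1) = 80.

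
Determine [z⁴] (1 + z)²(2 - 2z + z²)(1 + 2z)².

(1 + z)² has coefficients 1,2,1 for degrees 0…2.
(2 - 2z + z²) has coefficients 2,-2,1,0,0 for degrees 0…4.
Finally multiplying by (1 + 2z)², the product of all factors after the first has coefficients 2,6,1,-4,4 for degrees 0…4.
[z⁴] = 1·4 + 2·(-4) + 1·1 = -3.

-3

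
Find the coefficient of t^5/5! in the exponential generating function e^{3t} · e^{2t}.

3125

The EGF product rule gives c_5 = Σ_{k_1+k_2=5} C(5; k_1,k_2) · ∏ g_i(k_i), where e^{3t} gives (3)^k; e^{2t} gives (2)^k.
g_1(k) for k = 0…5: 1, 3, 9, 27, 81, 243.
g_2(k) for k = 0…5: 1, 2, 4, 8, 16, 32.
c_5 = Σ_k C(5,k)·g_1(k)·g_2(5−k) = 1·1·32 + 5·3·16 + 10·9·8 + 10·27·4 + 5·81·2 + 1·243·1 = 32 + 240 + 720 + 1080 + 810 + 243 = 3125.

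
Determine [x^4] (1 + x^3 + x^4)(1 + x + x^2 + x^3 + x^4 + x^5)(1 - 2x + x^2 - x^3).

-1

(1 + x^3 + x^4) has coefficients 1,0,0,1,1 for degrees 0…4.
(1 + x + x^2 + x^3 + x^4 + x^5) has coefficients 1,1,1,1,1 for degrees 0…4.
Finally multiplying by (1 - 2x + x^2 - x^3), the product of all factors after the first has coefficients 1,-1,0,-1,-1 for degrees 0…4.
[x^4] = 1·(-1) + 1·(-1) + 1·1 = -1.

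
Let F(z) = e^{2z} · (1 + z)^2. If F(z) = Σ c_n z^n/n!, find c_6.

928

The EGF product rule gives c_6 = Σ_{k_1+k_2=6} C(6; k_1,k_2) · ∏ g_i(k_i), where e^{2z} gives (2)^k; (1+z)^2 gives the falling factorial (2)_k.
g_1(k) for k = 0…6: 1, 2, 4, 8, 16, 32, 64.
g_2(k) for k = 0…6: 1, 2, 2, 0, 0, 0, 0.
c_6 = Σ_k C(6,k)·g_1(k)·g_2(6−k) = 15·16·2 + 6·32·2 + 1·64·1 = 480 + 384 + 64 = 928.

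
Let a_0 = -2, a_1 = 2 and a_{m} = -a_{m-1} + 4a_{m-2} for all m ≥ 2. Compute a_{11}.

The ordinary generating function has denominator 1 + q - 4q^2.
Iterating the recurrence: a_0,…,a_{11} = -2, 2, -10, 18, -58, 130, -362, 882, -2330, 5858, -15178, 38610.

38610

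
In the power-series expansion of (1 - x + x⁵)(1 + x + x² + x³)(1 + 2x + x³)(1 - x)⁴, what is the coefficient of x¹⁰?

8

(1 - x + x⁵) has coefficients 1,-1,0,0,0,1 for degrees 0…5.
(1 + x + x² + x³) has coefficients 1,1,1,1,0,0,0,0,0,0,0 for degrees 0…10.
Multiplying by (1 + 2x + x³) gives running coefficients 1,3,3,4,3,1,1,0,0,0,0 for degrees 0…10.
Finally multiplying by (1 - x)⁴, the product of all factors after the first has coefficients 1,-1,-3,6,-6,4,2,-6,5,-3,1 for degrees 0…10.
[x¹⁰] = 1·1 − 1·(-3) + 1·4 = 8.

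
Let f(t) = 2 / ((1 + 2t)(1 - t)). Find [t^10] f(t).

Partial fractions give a closed form: a_n = (4/3)·(-2)^n + (2/3)·1^n.
At n = 10: a_10 = 1366.

1366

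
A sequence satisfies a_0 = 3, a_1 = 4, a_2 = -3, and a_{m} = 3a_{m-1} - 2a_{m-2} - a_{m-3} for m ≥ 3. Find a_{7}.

The ordinary generating function has denominator 1 - 3z + 2z^2 + z^3.
Iterating the recurrence: a_0,…,a_{7} = 3, 4, -3, -20, -58, -131, -257, -451.

-451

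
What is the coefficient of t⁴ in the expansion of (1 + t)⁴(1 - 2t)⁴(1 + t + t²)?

19

(1 + t)⁴ has coefficients 1,4,6,4,1 for degrees 0…4.
(1 - 2t)⁴ has coefficients 1,-8,24,-32,16 for degrees 0…4.
Finally multiplying by (1 + t + t²), the product of all factors after the first has coefficients 1,-7,17,-16,8 for degrees 0…4.
[t⁴] = 1·8 + 4·(-16) + 6·17 + 4·(-7) + 1·1 = 19.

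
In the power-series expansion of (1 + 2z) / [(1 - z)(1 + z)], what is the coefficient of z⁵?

The denominator gives the recurrence a_n = a_(n−2) for n ≥ 3; the numerator fixes a_0 = 1, a_1 = 2, a_2 = 1.
Iterating: 1, 2, 1, 2, 1, 2, so a_5 = 2.

2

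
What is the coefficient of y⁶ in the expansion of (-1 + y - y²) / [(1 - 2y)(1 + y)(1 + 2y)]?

Partial fractions give a closed form: a_n = (-1/4)·2^n + (1)·(-1)^n + (-7/4)·(-2)^n.
At n = 6: a_6 = -127.

-127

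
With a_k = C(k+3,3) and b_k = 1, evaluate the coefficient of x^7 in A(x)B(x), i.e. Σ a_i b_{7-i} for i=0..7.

330

This is [x^7] in the product of the two ordinary generating functions.
Σ = 1·1 + 4·1 + 10·1 + 20·1 + 35·1 + 56·1 + 84·1 + 120·1 = 330.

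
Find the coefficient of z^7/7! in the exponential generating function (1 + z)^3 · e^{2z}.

The EGF product rule gives c_7 = Σ_{k_1+k_2=7} C(7; k_1,k_2) · ∏ g_i(k_i), where (1+z)^3 gives the falling factorial (3)_k; e^{2z} gives (2)^k.
g_1(k) for k = 0…7: 1, 3, 6, 6, 0, 0, 0, 0.
g_2(k) for k = 0…7: 1, 2, 4, 8, 16, 32, 64, 128.
c_7 = Σ_k C(7,k)·g_1(k)·g_2(7−k) = 1·1·128 + 7·3·64 + 21·6·32 + 35·6·16 = 128 + 1344 + 4032 + 3360 = 8864.

8864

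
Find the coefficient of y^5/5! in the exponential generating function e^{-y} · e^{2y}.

1

The EGF product rule gives c_5 = Σ_{k_1+k_2=5} C(5; k_1,k_2) · ∏ g_i(k_i), where e^{-y} gives (-1)^k; e^{2y} gives (2)^k.
g_1(k) for k = 0…5: 1, -1, 1, -1, 1, -1.
g_2(k) for k = 0…5: 1, 2, 4, 8, 16, 32.
c_5 = Σ_k C(5,k)·g_1(k)·g_2(5−k) = 1·1·32 + 5·(-1)·16 + 10·1·8 + 10·(-1)·4 + 5·1·2 + 1·(-1)·1 = 32 − 80 + 80 − 40 + 10 − 1 = 1.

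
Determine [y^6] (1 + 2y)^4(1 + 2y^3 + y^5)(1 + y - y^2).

89

(1 + 2y)^4 has coefficients 1,8,24,32,16 for degrees 0…4.
(1 + 2y^3 + y^5) has coefficients 1,0,0,2,0,1,0 for degrees 0…6.
Finally multiplying by (1 + y - y^2), the product of all factors after the first has coefficients 1,1,-1,2,2,-1,1 for degrees 0…6.
[y^6] = 1·1 + 8·(-1) + 24·2 + 32·2 + 16·(-1) = 89.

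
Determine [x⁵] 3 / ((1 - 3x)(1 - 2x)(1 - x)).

The denominator gives the recurrence a_n = 6a_(n−1) − 11a_(n−2) + 6a_(n−3) for n ≥ 3; the numerator fixes a_0 = 3, a_1 = 18, a_2 = 75.
Iterating: 3, 18, 75, 270, 903, 2898, so a_5 = 2898.

2898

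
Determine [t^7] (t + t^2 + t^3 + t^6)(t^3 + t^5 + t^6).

(t + t^2 + t^3 + t^6) has coefficients 0,1,1,1,0,0,1 for degrees 0…6.
(t^3 + t^5 + t^6) has coefficients 0,0,0,1,0,1,1,0 for degrees 0…7.
[t^7] = 1·1 + 1·1 + 1·0 + 1·0 = 2.

2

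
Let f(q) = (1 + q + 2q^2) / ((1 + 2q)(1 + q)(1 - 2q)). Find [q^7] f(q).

The denominator gives the recurrence a_n = −a_(n−1) + 4a_(n−2) + 4a_(n−3) for n ≥ 3; the numerator fixes a_0 = 1, a_1 = 0, a_2 = 6.
Iterating: 1, 0, 6, -2, 26, -10, 106, -42, so a_7 = -42.

-42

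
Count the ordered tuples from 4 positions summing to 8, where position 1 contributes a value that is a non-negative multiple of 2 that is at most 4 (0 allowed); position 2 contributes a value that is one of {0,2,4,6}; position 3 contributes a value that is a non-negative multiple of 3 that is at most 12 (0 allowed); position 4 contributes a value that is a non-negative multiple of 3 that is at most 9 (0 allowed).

The generating function for the choices is (1 + z² + z⁴)·(1 + z² + z⁴ + z⁶)·(1 + z³ + z⁶ + z⁹ + z¹²)·(1 + z³ + z⁶ + z⁹); the count is [z⁸].
(1 + z² + z⁴) has coefficients 1,0,1,0,1 for degrees 0…4.
(1 + z² + z⁴ + z⁶) has coefficients 1,0,1,0,1,0,1,0,0 for degrees 0…8.
Multiplying by (1 + z³ + z⁶ + z⁹ + z¹²) gives running coefficients 1,0,1,1,1,1,2,1,1 for degrees 0…8.
Finally multiplying by (1 + z³ + z⁶ + z⁹), the product of all factors after the first has coefficients 1,0,1,2,1,2,4,2,3 for degrees 0…8.
[z⁸] = 1·3 + 1·4 + 1·1 = 8.

8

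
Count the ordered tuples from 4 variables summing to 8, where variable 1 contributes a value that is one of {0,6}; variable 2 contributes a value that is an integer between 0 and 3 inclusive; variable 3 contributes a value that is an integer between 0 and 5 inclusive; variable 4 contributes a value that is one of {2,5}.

The generating function for the choices is (1 + z^6)·(1 + z + z^2 + z^3)·(1 + z + z^2 + z^3 + z^4 + z^5)·(z^2 + z^5); the count is [z^8].
(1 + z^6) has coefficients 1,0,0,0,0,0,1 for degrees 0…6.
(1 + z + z^2 + z^3) has coefficients 1,1,1,1,0,0,0,0,0 for degrees 0…8.
Multiplying by (1 + z + z^2 + z^3 + z^4 + z^5) gives running coefficients 1,2,3,4,4,4,3,2,1 for degrees 0…8.
Finally multiplying by (z^2 + z^5), the product of all factors after the first has coefficients 0,0,1,2,3,5,6,7,7 for degrees 0…8.
[z^8] = 1·7 + 1·1 = 8.

8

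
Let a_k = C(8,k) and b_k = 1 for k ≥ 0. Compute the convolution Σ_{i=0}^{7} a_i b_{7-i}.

The convolution is the x^7 coefficient of A(x)B(x).
Σ = 1·1 + 8·1 + 28·1 + 56·1 + 70·1 + 56·1 + 28·1 + 8·1 = 255.

255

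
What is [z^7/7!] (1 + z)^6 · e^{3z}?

1017495

The EGF product rule gives c_7 = Σ_{k_1+k_2=7} C(7; k_1,k_2) · ∏ g_i(k_i), where (1+z)^6 gives the falling factorial (6)_k; e^{3z} gives (3)^k.
g_1(k) for k = 0…7: 1, 6, 30, 120, 360, 720, 720, 0.
g_2(k) for k = 0…7: 1, 3, 9, 27, 81, 243, 729, 2187.
c_7 = Σ_k C(7,k)·g_1(k)·g_2(7−k) = 1·1·2187 + 7·6·729 + 21·30·243 + 35·120·81 + 35·360·27 + 21·720·9 + 7·720·3 = 2187 + 30618 + 153090 + 340200 + 340200 + 136080 + 15120 = 1017495.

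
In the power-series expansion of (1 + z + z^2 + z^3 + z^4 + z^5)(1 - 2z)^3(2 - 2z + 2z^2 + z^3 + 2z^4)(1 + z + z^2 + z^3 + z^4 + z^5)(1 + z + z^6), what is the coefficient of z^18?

(1 + z + z^2 + z^3 + z^4 + z^5) has coefficients 1,1,1,1,1,1 for degrees 0…5.
(1 - 2z)^3 has coefficients 1,-6,12,-8,0,0,0,0,0,0,0,0,0,0,0,0,0,0,0 for degrees 0…18.
Multiplying by (2 - 2z + 2z^2 + z^3 + 2z^4) gives running coefficients 2,-14,38,-51,36,-16,16,-16,0,0,0,0,0,0,0,0,0,0,0 for degrees 0…18.
Multiplying by (1 + z + z^2 + z^3 + z^4 + z^5) gives running coefficients 2,-12,26,-25,11,-5,9,7,-31,20,-16,0,-16,0,0,0,0,0,0 for degrees 0…18.
Finally multiplying by (1 + z + z^6), the product of all factors after the first has coefficients 2,-10,14,1,-14,6,6,4,2,-36,15,-21,-7,-9,-31,20,-16,0,-16 for degrees 0…18.
[z^18] = 1·(-16) + 1·0 + 1·(-16) + 1·20 + 1·(-31) + 1·(-9) = -52.

-52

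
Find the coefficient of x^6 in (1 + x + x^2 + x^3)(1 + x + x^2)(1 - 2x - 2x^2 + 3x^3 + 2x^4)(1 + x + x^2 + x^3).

7

(1 + x + x^2 + x^3) has coefficients 1,1,1,1 for degrees 0…3.
(1 + x + x^2) has coefficients 1,1,1,0,0,0,0 for degrees 0…6.
Multiplying by (1 - 2x - 2x^2 + 3x^3 + 2x^4) gives running coefficients 1,-1,-3,-1,3,5,2 for degrees 0…6.
Finally multiplying by (1 + x + x^2 + x^3), the product of all factors after the first has coefficients 1,0,-3,-4,-2,4,9 for degrees 0…6.
[x^6] = 1·9 + 1·4 + 1·(-2) + 1·(-4) = 7.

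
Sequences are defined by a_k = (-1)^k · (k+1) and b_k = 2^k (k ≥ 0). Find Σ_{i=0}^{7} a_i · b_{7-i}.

The convolution is the x^7 coefficient of A(x)B(x).
Σ = 1·128 − 2·64 + 3·32 − 4·16 + 5·8 − 6·4 + 7·2 − 8·1 = 54.

54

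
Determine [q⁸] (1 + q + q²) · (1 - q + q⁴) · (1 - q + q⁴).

(1 + q + q²) has coefficients 1,1,1 for degrees 0…2.
(1 - q + q⁴) has coefficients 1,-1,0,0,1,0,0,0,0 for degrees 0…8.
Finally multiplying by (1 - q + q⁴), the product of all factors after the first has coefficients 1,-2,1,0,2,-2,0,0,1 for degrees 0…8.
[q⁸] = 1·1 + 1·0 + 1·0 = 1.

1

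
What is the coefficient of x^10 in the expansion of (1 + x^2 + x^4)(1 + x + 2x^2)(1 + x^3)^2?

3

(1 + x^2 + x^4) has coefficients 1,0,1,0,1 for degrees 0…4.
(1 + x + 2x^2) has coefficients 1,1,2,0,0,0,0,0,0,0,0 for degrees 0…10.
Finally multiplying by (1 + x^3)^2, the product of all factors after the first has coefficients 1,1,2,2,2,4,1,1,2,0,0 for degrees 0…10.
[x^10] = 1·0 + 1·2 + 1·1 = 3.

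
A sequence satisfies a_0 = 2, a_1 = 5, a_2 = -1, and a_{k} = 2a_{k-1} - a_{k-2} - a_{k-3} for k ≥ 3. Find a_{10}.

The ordinary generating function has denominator 1 - 2q + q^2 + q^3.
Iterating the recurrence: a_0,…,a_{10} = 2, 5, -1, -9, -22, -34, -37, -18, 35, 125, 233.

233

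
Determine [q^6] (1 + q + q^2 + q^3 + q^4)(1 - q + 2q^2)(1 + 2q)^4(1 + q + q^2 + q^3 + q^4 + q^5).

(1 + q + q^2 + q^3 + q^4) has coefficients 1,1,1,1,1 for degrees 0…4.
(1 - q + 2q^2) has coefficients 1,-1,2,0,0,0,0 for degrees 0…6.
Multiplying by (1 + 2q)^4 gives running coefficients 1,7,18,24,32,48,32 for degrees 0…6.
Finally multiplying by (1 + q + q^2 + q^3 + q^4 + q^5), the product of all factors after the first has coefficients 1,8,26,50,82,130,161 for degrees 0…6.
[q^6] = 1·161 + 1·130 + 1·82 + 1·50 + 1·26 = 449.

449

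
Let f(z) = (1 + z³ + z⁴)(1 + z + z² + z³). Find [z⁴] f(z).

2

(1 + z³ + z⁴) has coefficients 1,0,0,1,1 for degrees 0…4.
(1 + z + z² + z³) has coefficients 1,1,1,1,0 for degrees 0…4.
[z⁴] = 1·0 + 1·1 + 1·1 = 2.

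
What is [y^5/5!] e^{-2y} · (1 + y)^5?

The EGF product rule gives c_5 = Σ_{k_1+k_2=5} C(5; k_1,k_2) · ∏ g_i(k_i), where e^{-2y} gives (-2)^k; (1+y)^5 gives the falling factorial (5)_k.
g_1(k) for k = 0…5: 1, -2, 4, -8, 16, -32.
g_2(k) for k = 0…5: 1, 5, 20, 60, 120, 120.
c_5 = Σ_k C(5,k)·g_1(k)·g_2(5−k) = 1·1·120 + 5·(-2)·120 + 10·4·60 + 10·(-8)·20 + 5·16·5 + 1·(-32)·1 = 120 − 1200 + 2400 − 1600 + 400 − 32 = 88.

88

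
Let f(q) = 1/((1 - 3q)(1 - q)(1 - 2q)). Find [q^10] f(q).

261625

The denominator gives the recurrence a_n = 6a_(n−1) − 11a_(n−2) + 6a_(n−3) for n ≥ 3; the numerator fixes a_0 = 1, a_1 = 6, a_2 = 25.
Iterating: 1, 6, 25, 90, 301, 966, 3025, 9330, 28501, 86526, 261625, so a_10 = 261625.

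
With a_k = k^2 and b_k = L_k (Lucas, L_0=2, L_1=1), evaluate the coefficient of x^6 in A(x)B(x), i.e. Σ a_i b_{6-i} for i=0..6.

The convolution is the x^6 coefficient of A(x)B(x).
Σ = 0·18 + 1·11 + 4·7 + 9·4 + 16·3 + 25·1 + 36·2 = 220.

220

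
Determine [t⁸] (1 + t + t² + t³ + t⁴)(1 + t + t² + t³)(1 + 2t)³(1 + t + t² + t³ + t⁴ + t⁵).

468

(1 + t + t² + t³ + t⁴) has coefficients 1,1,1,1,1 for degrees 0…4.
(1 + t + t² + t³) has coefficients 1,1,1,1,0,0,0,0,0 for degrees 0…8.
Multiplying by (1 + 2t)³ gives running coefficients 1,7,19,27,26,20,8,0,0 for degrees 0…8.
Finally multiplying by (1 + t + t² + t³ + t⁴ + t⁵), the product of all factors after the first has coefficients 1,8,27,54,80,100,107,100,81 for degrees 0…8.
[t⁸] = 1·81 + 1·100 + 1·107 + 1·100 + 1·80 = 468.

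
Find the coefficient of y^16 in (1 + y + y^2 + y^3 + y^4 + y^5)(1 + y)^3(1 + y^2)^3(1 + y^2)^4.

(1 + y + y^2 + y^3 + y^4 + y^5) has coefficients 1,1,1,1,1,1 for degrees 0…5.
(1 + y)^3 has coefficients 1,3,3,1,0,0,0,0,0,0,0,0,0,0,0,0,0 for degrees 0…16.
Multiplying by (1 + y^2)^3 gives running coefficients 1,3,6,10,12,12,10,6,3,1,0,0,0,0,0,0,0 for degrees 0…16.
Finally multiplying by (1 + y^2)^4, the product of all factors after the first has coefficients 1,3,10,22,42,70,98,126,140,140,126,98,70,42,22,10,3 for degrees 0…16.
[y^16] = 1·3 + 1·10 + 1·22 + 1·42 + 1·70 + 1·98 = 245.

245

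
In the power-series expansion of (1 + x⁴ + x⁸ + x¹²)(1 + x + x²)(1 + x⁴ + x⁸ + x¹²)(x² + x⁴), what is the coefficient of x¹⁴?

7

(1 + x⁴ + x⁸ + x¹²) has coefficients 1,0,0,0,1,0,0,0,1,0,0,0,1 for degrees 0…12.
(1 + x + x²) has coefficients 1,1,1,0,0,0,0,0,0,0,0,0,0,0,0 for degrees 0…14.
Multiplying by (1 + x⁴ + x⁸ + x¹²) gives running coefficients 1,1,1,0,1,1,1,0,1,1,1,0,1,1,1 for degrees 0…14.
Finally multiplying by (x² + x⁴), the product of all factors after the first has coefficients 0,0,1,1,2,1,2,1,2,1,2,1,2,1,2 for degrees 0…14.
[x¹⁴] = 1·2 + 1·2 + 1·2 + 1·1 = 7.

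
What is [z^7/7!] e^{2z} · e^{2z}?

The EGF product rule gives c_7 = Σ_{k_1+k_2=7} C(7; k_1,k_2) · ∏ g_i(k_i), where e^{2z} gives (2)^k; e^{2z} gives (2)^k.
g_1(k) for k = 0…7: 1, 2, 4, 8, 16, 32, 64, 128.
g_2(k) for k = 0…7: 1, 2, 4, 8, 16, 32, 64, 128.
c_7 = Σ_k C(7,k)·g_1(k)·g_2(7−k) = 1·1·128 + 7·2·64 + 21·4·32 + 35·8·16 + 35·16·8 + 21·32·4 + 7·64·2 + 1·128·1 = 128 + 896 + 2688 + 4480 + 4480 + 2688 + 896 + 128 = 16384.

16384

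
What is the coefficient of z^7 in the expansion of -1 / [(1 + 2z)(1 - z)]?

The denominator gives the recurrence a_n = −a_(n−1) + 2a_(n−2) for n ≥ 2; the numerator fixes a_0 = -1, a_1 = 1.
Iterating: -1, 1, -3, 5, -11, 21, -43, 85, so a_7 = 85.

85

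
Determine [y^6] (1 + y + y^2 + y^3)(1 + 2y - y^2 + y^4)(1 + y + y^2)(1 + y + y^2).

(1 + y + y^2 + y^3) has coefficients 1,1,1,1 for degrees 0…3.
(1 + 2y - y^2 + y^4) has coefficients 1,2,-1,0,1,0,0 for degrees 0…6.
Multiplying by (1 + y + y^2) gives running coefficients 1,3,2,1,0,1,1 for degrees 0…6.
Finally multiplying by (1 + y + y^2), the product of all factors after the first has coefficients 1,4,6,6,3,2,2 for degrees 0…6.
[y^6] = 1·2 + 1·2 + 1·3 + 1·6 = 13.

13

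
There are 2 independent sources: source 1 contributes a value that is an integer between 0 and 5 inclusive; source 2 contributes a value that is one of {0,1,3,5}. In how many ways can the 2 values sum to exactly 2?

2

The generating function for the choices is (1 + z + z² + z³ + z⁴ + z⁵)·(1 + z + z³ + z⁵); the count is [z²].
(1 + z + z² + z³ + z⁴ + z⁵) has coefficients 1,1,1 for degrees 0…2.
(1 + z + z³ + z⁵) has coefficients 1,1,0 for degrees 0…2.
[z²] = 1·0 + 1·1 + 1·1 = 2.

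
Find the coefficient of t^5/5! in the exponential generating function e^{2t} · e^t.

243

The EGF product rule gives c_5 = Σ_{k_1+k_2=5} C(5; k_1,k_2) · ∏ g_i(k_i), where e^{2t} gives (2)^k; e^t gives (1)^k.
g_1(k) for k = 0…5: 1, 2, 4, 8, 16, 32.
g_2(k) for k = 0…5: 1, 1, 1, 1, 1, 1.
c_5 = Σ_k C(5,k)·g_1(k)·g_2(5−k) = 1·1·1 + 5·2·1 + 10·4·1 + 10·8·1 + 5·16·1 + 1·32·1 = 1 + 10 + 40 + 80 + 80 + 32 = 243.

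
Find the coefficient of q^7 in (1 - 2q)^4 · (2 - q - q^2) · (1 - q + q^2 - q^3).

-8

(1 - 2q)^4 has coefficients 1,-8,24,-32,16 for degrees 0…4.
(2 - q - q^2) has coefficients 2,-1,-1,0,0,0,0,0 for degrees 0…7.
Finally multiplying by (1 - q + q^2 - q^3), the product of all factors after the first has coefficients 2,-3,2,-2,0,1,0,0 for degrees 0…7.
[q^7] = 1·0 − 8·0 + 24·1 − 32·0 + 16·(-2) = -8.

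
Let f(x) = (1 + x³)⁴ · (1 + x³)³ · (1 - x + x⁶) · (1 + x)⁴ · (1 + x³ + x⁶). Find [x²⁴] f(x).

377

(1 + x³)⁴ has coefficients 1,0,0,4,0,0,6,0,0,4,0,0,1 for degrees 0…12.
(1 + x³)³ has coefficients 1,0,0,3,0,0,3,0,0,1,0,0,0,0,0,0,0,0,0,0,0,0,0,0,0 for degrees 0…24.
Multiplying by (1 - x + x⁶) gives running coefficients 1,-1,0,3,-3,0,4,-3,0,4,-1,0,3,0,0,1,0,0,0,0,0,0,0,0,0 for degrees 0…24.
Multiplying by (1 + x)⁴ gives running coefficients 1,3,2,1,6,5,-2,4,9,2,7,17,13,12,17,13,7,6,4,1,0,0,0,0,0 for degrees 0…24.
Finally multiplying by (1 + x³ + x⁶), the product of all factors after the first has coefficients 1,3,2,2,9,7,0,13,16,1,17,31,13,23,43,28,26,40,30,20,23,17,8,6,4 for degrees 0…24.
[x²⁴] = 1·4 + 4·17 + 6·30 + 4·28 + 1·13 = 377.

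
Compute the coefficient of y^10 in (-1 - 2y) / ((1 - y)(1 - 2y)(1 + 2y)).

-2047

Partial fractions give a closed form: a_n = (1)·1^n + (-2)·2^n.
At n = 10: a_10 = -2047.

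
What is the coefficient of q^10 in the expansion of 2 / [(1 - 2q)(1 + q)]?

The denominator gives the recurrence a_n = a_(n−1) + 2a_(n−2) for n ≥ 2; the numerator fixes a_0 = 2, a_1 = 2.
Iterating: 2, 2, 6, 10, 22, 42, 86, 170, 342, 682, 1366, so a_10 = 1366.

1366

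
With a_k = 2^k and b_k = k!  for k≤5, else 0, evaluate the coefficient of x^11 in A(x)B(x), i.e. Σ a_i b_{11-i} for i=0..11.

The convolution is the x^11 coefficient of A(x)B(x).
Σ = 1·0 + 2·0 + 4·0 + 8·0 + 16·0 + 32·0 + 64·120 + 128·24 + 256·6 + 512·2 + 1024·1 + 2048·1 = 16384.

16384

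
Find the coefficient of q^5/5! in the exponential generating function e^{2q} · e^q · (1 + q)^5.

The EGF product rule gives c_5 = Σ_{k_1+k_2+k_3=5} C(5; k_1,k_2,k_3) · ∏ g_i(k_i), where e^{2q} gives (2)^k; e^q gives (1)^k; (1+q)^5 gives the falling factorial (5)_k.
g_1(k) for k = 0…5: 1, 2, 4, 8, 16, 32.
g_2(k) for k = 0…5: 1, 1, 1, 1, 1, 1.
g_3(k) for k = 0…5: 1, 5, 20, 60, 120, 120.
First combine the last two factors: h(k) = Σ_j C(k,j)·g_2(j)·g_3(k−j) for k = 0…5: 1, 6, 31, 136, 501, 1546.
c_5 = Σ_k C(5,k)·g_1(k)·h(5−k) = 1·1·1546 + 5·2·501 + 10·4·136 + 10·8·31 + 5·16·6 + 1·32·1 = 1546 + 5010 + 5440 + 2480 + 480 + 32 = 14988.

14988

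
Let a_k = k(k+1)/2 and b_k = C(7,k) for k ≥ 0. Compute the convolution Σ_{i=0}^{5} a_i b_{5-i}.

This is [x^5] in the product of the two ordinary generating functions.
Σ = 0·21 + 1·35 + 3·35 + 6·21 + 10·7 + 15·1 = 351.

351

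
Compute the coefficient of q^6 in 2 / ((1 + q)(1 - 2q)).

Partial fractions give a closed form: a_n = (2/3)·(-1)^n + (4/3)·2^n.
At n = 6: a_6 = 86.

86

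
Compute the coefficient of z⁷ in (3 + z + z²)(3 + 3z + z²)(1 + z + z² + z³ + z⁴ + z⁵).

(3 + z + z²) has coefficients 3,1,1 for degrees 0…2.
(3 + 3z + z²) has coefficients 3,3,1,0,0,0,0,0 for degrees 0…7.
Finally multiplying by (1 + z + z² + z³ + z⁴ + z⁵), the product of all factors after the first has coefficients 3,6,7,7,7,7,4,1 for degrees 0…7.
[z⁷] = 3·1 + 1·4 + 1·7 = 14.

14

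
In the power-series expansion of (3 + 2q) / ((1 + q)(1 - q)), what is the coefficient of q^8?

3

The denominator gives the recurrence a_n = a_(n−2) for n ≥ 2; the numerator fixes a_0 = 3, a_1 = 2.
Iterating: 3, 2, 3, 2, 3, 2, 3, 2, 3, so a_8 = 3.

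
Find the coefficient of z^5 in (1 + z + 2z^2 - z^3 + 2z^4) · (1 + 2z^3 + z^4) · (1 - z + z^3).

2

(1 + z + 2z^2 - z^3 + 2z^4) has coefficients 1,1,2,-1,2 for degrees 0…4.
(1 + 2z^3 + z^4) has coefficients 1,0,0,2,1,0 for degrees 0…5.
Finally multiplying by (1 - z + z^3), the product of all factors after the first has coefficients 1,-1,0,3,-1,-1 for degrees 0…5.
[z^5] = 1·(-1) + 1·(-1) + 2·3 − 1·0 + 2·(-1) = 2.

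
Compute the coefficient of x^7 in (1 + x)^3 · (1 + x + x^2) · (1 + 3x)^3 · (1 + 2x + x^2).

(1 + x)^3 has coefficients 1,3,3,1 for degrees 0…3.
(1 + x + x^2) has coefficients 1,1,1,0,0,0,0,0 for degrees 0…7.
Multiplying by (1 + 3x)^3 gives running coefficients 1,10,37,63,54,27,0,0 for degrees 0…7.
Finally multiplying by (1 + 2x + x^2), the product of all factors after the first has coefficients 1,12,58,147,217,198,108,27 for degrees 0…7.
[x^7] = 1·27 + 3·108 + 3·198 + 1·217 = 1162.

1162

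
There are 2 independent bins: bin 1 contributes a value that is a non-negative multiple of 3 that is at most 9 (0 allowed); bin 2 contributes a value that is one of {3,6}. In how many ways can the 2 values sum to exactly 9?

The generating function for the choices is (1 + y^3 + y^6 + y^9)·(y^3 + y^6); the count is [y^9].
(1 + y^3 + y^6 + y^9) has coefficients 1,0,0,1,0,0,1,0,0,1 for degrees 0…9.
(y^3 + y^6) has coefficients 0,0,0,1,0,0,1,0,0,0 for degrees 0…9.
[y^9] = 1·0 + 1·1 + 1·1 + 1·0 = 2.

2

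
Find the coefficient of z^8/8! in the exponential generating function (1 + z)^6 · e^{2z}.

1081600

The EGF product rule gives c_8 = Σ_{k_1+k_2=8} C(8; k_1,k_2) · ∏ g_i(k_i), where (1+z)^6 gives the falling factorial (6)_k; e^{2z} gives (2)^k.
g_1(k) for k = 0…8: 1, 6, 30, 120, 360, 720, 720, 0, 0.
g_2(k) for k = 0…8: 1, 2, 4, 8, 16, 32, 64, 128, 256.
c_8 = Σ_k C(8,k)·g_1(k)·g_2(8−k) = 1·1·256 + 8·6·128 + 28·30·64 + 56·120·32 + 70·360·16 + 56·720·8 + 28·720·4 = 256 + 6144 + 53760 + 215040 + 403200 + 322560 + 80640 = 1081600.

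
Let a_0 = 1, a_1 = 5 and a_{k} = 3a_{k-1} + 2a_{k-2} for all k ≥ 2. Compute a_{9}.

124373

The ordinary generating function has denominator 1 - 3z - 2z^2.
Iterating the recurrence: a_0,…,a_{9} = 1, 5, 17, 61, 217, 773, 2753, 9805, 34921, 124373.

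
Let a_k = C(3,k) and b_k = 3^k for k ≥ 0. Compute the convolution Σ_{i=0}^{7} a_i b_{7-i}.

This is [x^7] in the product of the two ordinary generating functions.
Σ = 1·2187 + 3·729 + 3·243 + 1·81 + 0·27 + 0·9 + 0·3 + 0·1 = 5184.

5184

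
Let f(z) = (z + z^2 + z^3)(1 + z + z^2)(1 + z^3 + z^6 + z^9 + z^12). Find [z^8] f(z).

3

(z + z^2 + z^3) has coefficients 0,1,1,1 for degrees 0…3.
(1 + z + z^2) has coefficients 1,1,1,0,0,0,0,0,0 for degrees 0…8.
Finally multiplying by (1 + z^3 + z^6 + z^9 + z^12), the product of all factors after the first has coefficients 1,1,1,1,1,1,1,1,1 for degrees 0…8.
[z^8] = 1·1 + 1·1 + 1·1 = 3.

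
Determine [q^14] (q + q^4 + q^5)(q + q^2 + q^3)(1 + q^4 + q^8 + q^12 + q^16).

(q + q^4 + q^5) has coefficients 0,1,0,0,1,1 for degrees 0…5.
(q + q^2 + q^3) has coefficients 0,1,1,1,0,0,0,0,0,0,0,0,0,0,0 for degrees 0…14.
Finally multiplying by (1 + q^4 + q^8 + q^12 + q^16), the product of all factors after the first has coefficients 0,1,1,1,0,1,1,1,0,1,1,1,0,1,1 for degrees 0…14.
[q^14] = 1·1 + 1·1 + 1·1 = 3.

3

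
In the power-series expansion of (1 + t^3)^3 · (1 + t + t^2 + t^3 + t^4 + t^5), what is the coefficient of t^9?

(1 + t^3)^3 has coefficients 1,0,0,3,0,0,3,0,0,1 for degrees 0…9.
(1 + t + t^2 + t^3 + t^4 + t^5) has coefficients 1,1,1,1,1,1,0,0,0,0 for degrees 0…9.
[t^9] = 1·0 + 3·0 + 3·1 + 1·1 = 4.

4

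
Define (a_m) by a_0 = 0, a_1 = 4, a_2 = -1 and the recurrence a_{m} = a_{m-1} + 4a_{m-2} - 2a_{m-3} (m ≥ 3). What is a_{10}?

The ordinary generating function has denominator 1 - x - 4x^2 + 2x^3.
Iterating the recurrence: a_0,…,a_{10} = 0, 4, -1, 15, 3, 65, 47, 301, 359, 1469, 2303.

2303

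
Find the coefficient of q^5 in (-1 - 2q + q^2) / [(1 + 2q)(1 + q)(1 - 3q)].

Partial fractions give a closed form: a_n = (1/5)·(-2)^n + (-1/2)·(-1)^n + (-7/10)·3^n.
At n = 5: a_5 = -176.

-176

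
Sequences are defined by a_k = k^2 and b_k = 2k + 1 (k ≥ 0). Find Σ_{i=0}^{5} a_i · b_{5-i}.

This is [x^5] in the product of the two ordinary generating functions.
Σ = 0·11 + 1·9 + 4·7 + 9·5 + 16·3 + 25·1 = 155.

155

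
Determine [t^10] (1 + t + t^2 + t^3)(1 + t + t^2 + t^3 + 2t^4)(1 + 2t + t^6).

(1 + t + t^2 + t^3) has coefficients 1,1,1,1 for degrees 0…3.
(1 + t + t^2 + t^3 + 2t^4) has coefficients 1,1,1,1,2,0,0,0,0,0,0 for degrees 0…10.
Finally multiplying by (1 + 2t + t^6), the product of all factors after the first has coefficients 1,3,3,3,4,4,1,1,1,1,2 for degrees 0…10.
[t^10] = 1·2 + 1·1 + 1·1 + 1·1 = 5.

5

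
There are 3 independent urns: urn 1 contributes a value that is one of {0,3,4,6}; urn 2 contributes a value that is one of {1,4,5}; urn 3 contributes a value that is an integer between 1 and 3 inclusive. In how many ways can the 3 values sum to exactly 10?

5

The generating function for the choices is (1 + q³ + q⁴ + q⁶)·(q + q⁴ + q⁵)·(q + q² + q³); the count is [q¹⁰].
(1 + q³ + q⁴ + q⁶) has coefficients 1,0,0,1,1,0,1 for degrees 0…6.
(q + q⁴ + q⁵) has coefficients 0,1,0,0,1,1,0,0,0,0,0 for degrees 0…10.
Finally multiplying by (q + q² + q³), the product of all factors after the first has coefficients 0,0,1,1,1,1,2,2,1,0,0 for degrees 0…10.
[q¹⁰] = 1·0 + 1·2 + 1·2 + 1·1 = 5.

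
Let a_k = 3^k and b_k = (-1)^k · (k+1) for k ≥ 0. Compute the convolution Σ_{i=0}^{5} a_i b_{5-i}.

135

The convolution is the t^5 coefficient of A(t)B(t).
Σ = 1·(-6) + 3·5 + 9·(-4) + 27·3 + 81·(-2) + 243·1 = 135.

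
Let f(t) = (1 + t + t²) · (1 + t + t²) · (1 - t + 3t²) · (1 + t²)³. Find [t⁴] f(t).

(1 + t + t²) has coefficients 1,1,1 for degrees 0…2.
(1 + t + t²) has coefficients 1,1,1,0,0 for degrees 0…4.
Multiplying by (1 - t + 3t²) gives running coefficients 1,0,3,2,3 for degrees 0…4.
Finally multiplying by (1 + t²)³, the product of all factors after the first has coefficients 1,0,6,2,15 for degrees 0…4.
[t⁴] = 1·15 + 1·2 + 1·6 = 23.

23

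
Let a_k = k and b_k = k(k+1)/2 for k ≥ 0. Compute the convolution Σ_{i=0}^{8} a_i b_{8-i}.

210

Write out a_i and b_{8-i} for i = 0,…,8 and sum the products.
Σ = 0·36 + 1·28 + 2·21 + 3·15 + 4·10 + 5·6 + 6·3 + 7·1 + 8·0 = 210.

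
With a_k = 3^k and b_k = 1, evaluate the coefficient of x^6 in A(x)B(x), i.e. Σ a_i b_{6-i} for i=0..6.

This is [x^6] in the product of the two ordinary generating functions.
Σ = 1·1 + 3·1 + 9·1 + 27·1 + 81·1 + 243·1 + 729·1 = 1093.

1093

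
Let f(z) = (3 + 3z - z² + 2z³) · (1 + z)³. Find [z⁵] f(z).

5

(3 + 3z - z² + 2z³) has coefficients 3,3,-1,2 for degrees 0…3.
(1 + z)³ has coefficients 1,3,3,1,0,0 for degrees 0…5.
[z⁵] = 3·0 + 3·0 − 1·1 + 2·3 = 5.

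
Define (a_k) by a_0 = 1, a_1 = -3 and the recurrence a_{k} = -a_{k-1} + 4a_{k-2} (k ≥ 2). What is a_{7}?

The ordinary generating function has denominator 1 + x - 4x^2.
Iterating the recurrence: a_0,…,a_{7} = 1, -3, 7, -19, 47, -123, 311, -803.

-803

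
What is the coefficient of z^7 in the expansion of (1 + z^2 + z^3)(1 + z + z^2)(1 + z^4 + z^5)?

4

(1 + z^2 + z^3) has coefficients 1,0,1,1 for degrees 0…3.
(1 + z + z^2) has coefficients 1,1,1,0,0,0,0,0 for degrees 0…7.
Finally multiplying by (1 + z^4 + z^5), the product of all factors after the first has coefficients 1,1,1,0,1,2,2,1 for degrees 0…7.
[z^7] = 1·1 + 1·2 + 1·1 = 4.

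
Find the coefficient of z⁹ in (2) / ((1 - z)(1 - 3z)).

The denominator gives the recurrence a_n = 4a_(n−1) − 3a_(n−2) for n ≥ 2; the numerator fixes a_0 = 2, a_1 = 8.
Iterating: 2, 8, 26, 80, 242, 728, 2186, 6560, 19682, 59048, so a_9 = 59048.

59048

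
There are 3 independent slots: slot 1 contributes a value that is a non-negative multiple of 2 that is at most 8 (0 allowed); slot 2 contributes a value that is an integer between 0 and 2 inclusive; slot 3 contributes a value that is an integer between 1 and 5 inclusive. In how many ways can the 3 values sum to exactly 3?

The generating function for the choices is (1 + q² + q⁴ + q⁶ + q⁸)·(1 + q + q²)·(q + q² + q³ + q⁴ + q⁵); the count is [q³].
(1 + q² + q⁴ + q⁶ + q⁸) has coefficients 1,0,1,0 for degrees 0…3.
(1 + q + q²) has coefficients 1,1,1,0 for degrees 0…3.
Finally multiplying by (q + q² + q³ + q⁴ + q⁵), the product of all factors after the first has coefficients 0,1,2,3 for degrees 0…3.
[q³] = 1·3 + 1·1 = 4.

4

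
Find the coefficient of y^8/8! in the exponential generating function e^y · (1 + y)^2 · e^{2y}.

The EGF product rule gives c_8 = Σ_{k_1+k_2+k_3=8} C(8; k_1,k_2,k_3) · ∏ g_i(k_i), where e^y gives (1)^k; (1+y)^2 gives the falling factorial (2)_k; e^{2y} gives (2)^k.
g_1(k) for k = 0…8: 1, 1, 1, 1, 1, 1, 1, 1, 1.
g_2(k) for k = 0…8: 1, 2, 2, 0, 0, 0, 0, 0, 0.
g_3(k) for k = 0…8: 1, 2, 4, 8, 16, 32, 64, 128, 256.
First combine the last two factors: h(k) = Σ_j C(k,j)·g_2(j)·g_3(k−j) for k = 0…8: 1, 4, 14, 44, 128, 352, 928, 2368, 5888.
c_8 = Σ_k C(8,k)·g_1(k)·h(8−k) = 1·1·5888 + 8·1·2368 + 28·1·928 + 56·1·352 + 70·1·128 + 56·1·44 + 28·1·14 + 8·1·4 + 1·1·1 = 5888 + 18944 + 25984 + 19712 + 8960 + 2464 + 392 + 32 + 1 = 82377.

82377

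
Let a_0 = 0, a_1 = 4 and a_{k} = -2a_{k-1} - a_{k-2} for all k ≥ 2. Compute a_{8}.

-32

The ordinary generating function has denominator 1 + 2z + z^2.
Iterating the recurrence: a_0,…,a_{8} = 0, 4, -8, 12, -16, 20, -24, 28, -32.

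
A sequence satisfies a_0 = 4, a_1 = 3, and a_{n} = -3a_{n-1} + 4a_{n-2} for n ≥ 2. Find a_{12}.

The ordinary generating function has denominator 1 + 3x - 4x^2.
Iterating the recurrence: a_0,…,a_{12} = 4, 3, 7, -9, 55, -201, 823, -3273, 13111, -52425, 209719, -838857, 3355447.

3355447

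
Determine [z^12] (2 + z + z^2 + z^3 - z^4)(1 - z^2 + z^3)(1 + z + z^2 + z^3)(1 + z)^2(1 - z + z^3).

(2 + z + z^2 + z^3 - z^4) has coefficients 2,1,1,1,-1 for degrees 0…4.
(1 - z^2 + z^3) has coefficients 1,0,-1,1,0,0,0,0,0,0,0,0,0 for degrees 0…12.
Multiplying by (1 + z + z^2 + z^3) gives running coefficients 1,1,0,1,0,0,1,0,0,0,0,0,0 for degrees 0…12.
Multiplying by (1 + z)^2 gives running coefficients 1,3,3,2,2,1,1,2,1,0,0,0,0 for degrees 0…12.
Finally multiplying by (1 - z + z^3), the product of all factors after the first has coefficients 1,2,0,0,3,2,2,3,0,0,2,1,0 for degrees 0…12.
[z^12] = 2·0 + 1·1 + 1·2 + 1·0 − 1·0 = 3.

3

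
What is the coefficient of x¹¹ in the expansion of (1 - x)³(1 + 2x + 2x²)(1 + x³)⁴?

(1 - x)³ has coefficients 1,-3,3,-1 for degrees 0…3.
(1 + 2x + 2x²) has coefficients 1,2,2,0,0,0,0,0,0,0,0,0 for degrees 0…11.
Finally multiplying by (1 + x³)⁴, the product of all factors after the first has coefficients 1,2,2,4,8,8,6,12,12,4,8,8 for degrees 0…11.
[x¹¹] = 1·8 − 3·8 + 3·4 − 1·12 = -16.

-16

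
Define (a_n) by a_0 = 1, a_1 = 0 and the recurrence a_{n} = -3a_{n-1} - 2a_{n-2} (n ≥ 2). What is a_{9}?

The ordinary generating function has denominator 1 + 3x + 2x^2.
Iterating the recurrence: a_0,…,a_{9} = 1, 0, -2, 6, -14, 30, -62, 126, -254, 510.

510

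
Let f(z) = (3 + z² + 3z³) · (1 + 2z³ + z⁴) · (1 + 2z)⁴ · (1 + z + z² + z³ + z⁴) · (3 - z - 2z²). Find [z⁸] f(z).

(3 + z² + 3z³) has coefficients 3,0,1,3 for degrees 0…3.
(1 + 2z³ + z⁴) has coefficients 1,0,0,2,1,0,0,0,0 for degrees 0…8.
Multiplying by (1 + 2z)⁴ gives running coefficients 1,8,24,34,33,56,88,64,16 for degrees 0…8.
Multiplying by (1 + z + z² + z³ + z⁴) gives running coefficients 1,9,33,67,100,155,235,275,257 for degrees 0…8.
Finally multiplying by (3 - z - 2z²), the product of all factors after the first has coefficients 3,26,88,150,167,231,350,280,26 for degrees 0…8.
[z⁸] = 3·26 + 1·350 + 3·231 = 1121.

1121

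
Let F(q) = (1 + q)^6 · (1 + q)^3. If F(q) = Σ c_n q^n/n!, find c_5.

The EGF product rule gives c_5 = Σ_{k_1+k_2=5} C(5; k_1,k_2) · ∏ g_i(k_i), where (1+q)^6 gives the falling factorial (6)_k; (1+q)^3 gives the falling factorial (3)_k.
g_1(k) for k = 0…5: 1, 6, 30, 120, 360, 720.
g_2(k) for k = 0…5: 1, 3, 6, 6, 0, 0.
c_5 = Σ_k C(5,k)·g_1(k)·g_2(5−k) = 10·30·6 + 10·120·6 + 5·360·3 + 1·720·1 = 1800 + 7200 + 5400 + 720 = 15120.

15120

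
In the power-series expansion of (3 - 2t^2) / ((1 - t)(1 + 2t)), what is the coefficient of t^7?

-213

The denominator gives the recurrence a_n = −a_(n−1) + 2a_(n−2) for n ≥ 3; the numerator fixes a_0 = 3, a_1 = -3, a_2 = 7.
Iterating: 3, -3, 7, -13, 27, -53, 107, -213, so a_7 = -213.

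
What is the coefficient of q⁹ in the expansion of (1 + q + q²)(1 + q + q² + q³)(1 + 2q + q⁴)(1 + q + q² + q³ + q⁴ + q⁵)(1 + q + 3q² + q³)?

(1 + q + q²) has coefficients 1,1,1 for degrees 0…2.
(1 + q + q² + q³) has coefficients 1,1,1,1,0,0,0,0,0,0 for degrees 0…9.
Multiplying by (1 + 2q + q⁴) gives running coefficients 1,3,3,3,3,1,1,1,0,0 for degrees 0…9.
Multiplying by (1 + q + q² + q³ + q⁴ + q⁵) gives running coefficients 1,4,7,10,13,14,14,12,9,6 for degrees 0…9.
Finally multiplying by (1 + q + 3q² + q³), the product of all factors after the first has coefficients 1,5,14,30,48,64,77,81,77,65 for degrees 0…9.
[q⁹] = 1·65 + 1·77 + 1·81 = 223.

223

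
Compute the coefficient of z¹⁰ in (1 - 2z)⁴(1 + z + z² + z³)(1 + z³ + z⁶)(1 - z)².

103

(1 - 2z)⁴ has coefficients 1,-8,24,-32,16 for degrees 0…4.
(1 + z + z² + z³) has coefficients 1,1,1,1,0,0,0,0,0,0,0 for degrees 0…10.
Multiplying by (1 + z³ + z⁶) gives running coefficients 1,1,1,2,1,1,2,1,1,1,0 for degrees 0…10.
Finally multiplying by (1 - z)², the product of all factors after the first has coefficients 1,-1,0,1,-2,1,1,-2,1,0,-1 for degrees 0…10.
[z¹⁰] = 1·(-1) − 8·0 + 24·1 − 32·(-2) + 16·1 = 103.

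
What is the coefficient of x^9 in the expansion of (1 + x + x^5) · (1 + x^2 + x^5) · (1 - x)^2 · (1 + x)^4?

-6

(1 + x + x^5) has coefficients 1,1,0,0,0,1 for degrees 0…5.
(1 + x^2 + x^5) has coefficients 1,0,1,0,0,1,0,0,0,0 for degrees 0…9.
Multiplying by (1 - x)^2 gives running coefficients 1,-2,2,-2,1,1,-2,1,0,0 for degrees 0…9.
Finally multiplying by (1 + x)^4, the product of all factors after the first has coefficients 1,2,0,-2,-2,-1,2,1,-3,-1 for degrees 0…9.
[x^9] = 1·(-1) + 1·(-3) + 1·(-2) = -6.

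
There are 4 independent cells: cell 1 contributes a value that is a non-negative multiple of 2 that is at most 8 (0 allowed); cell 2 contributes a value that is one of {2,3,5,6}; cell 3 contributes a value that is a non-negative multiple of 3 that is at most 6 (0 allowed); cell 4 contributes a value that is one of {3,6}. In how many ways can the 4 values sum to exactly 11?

8

The generating function for the choices is (1 + q^2 + q^4 + q^6 + q^8)·(q^2 + q^3 + q^5 + q^6)·(1 + q^3 + q^6)·(q^3 + q^6); the count is [q^11].
(1 + q^2 + q^4 + q^6 + q^8) has coefficients 1,0,1,0,1,0,1,0,1 for degrees 0…8.
(q^2 + q^3 + q^5 + q^6) has coefficients 0,0,1,1,0,1,1,0,0,0,0,0 for degrees 0…11.
Multiplying by (1 + q^3 + q^6) gives running coefficients 0,0,1,1,0,2,2,0,2,2,0,1 for degrees 0…11.
Finally multiplying by (q^3 + q^6), the product of all factors after the first has coefficients 0,0,0,0,0,1,1,0,3,3,0,4 for degrees 0…11.
[q^11] = 1·4 + 1·3 + 1·0 + 1·1 + 1·0 = 8.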